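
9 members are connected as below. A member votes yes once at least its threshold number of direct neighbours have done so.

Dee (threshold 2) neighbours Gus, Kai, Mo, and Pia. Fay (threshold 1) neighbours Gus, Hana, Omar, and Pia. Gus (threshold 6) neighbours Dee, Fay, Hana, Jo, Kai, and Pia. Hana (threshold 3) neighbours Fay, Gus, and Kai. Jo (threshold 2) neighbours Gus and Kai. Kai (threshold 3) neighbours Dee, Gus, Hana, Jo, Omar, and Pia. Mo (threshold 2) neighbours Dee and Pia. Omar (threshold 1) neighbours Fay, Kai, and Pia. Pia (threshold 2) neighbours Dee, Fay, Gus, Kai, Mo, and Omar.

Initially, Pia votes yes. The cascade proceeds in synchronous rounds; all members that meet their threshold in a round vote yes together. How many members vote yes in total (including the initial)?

3

Round 1 — Pia votes yes (initial).
Round 2 — checking thresholds:
  Dee: 1 of 4 neighbours < 2, holds.
  Fay: 1 of 4 neighbours ≥ 1, votes yes.
  Gus: 1 of 6 neighbours < 6, holds.
  Kai: 1 of 6 neighbours < 3, holds.
  Mo: 1 of 2 neighbours < 2, holds.
  Omar: 1 of 3 neighbours ≥ 1, votes yes.
Round 3 — no new yes votes; cascade stops.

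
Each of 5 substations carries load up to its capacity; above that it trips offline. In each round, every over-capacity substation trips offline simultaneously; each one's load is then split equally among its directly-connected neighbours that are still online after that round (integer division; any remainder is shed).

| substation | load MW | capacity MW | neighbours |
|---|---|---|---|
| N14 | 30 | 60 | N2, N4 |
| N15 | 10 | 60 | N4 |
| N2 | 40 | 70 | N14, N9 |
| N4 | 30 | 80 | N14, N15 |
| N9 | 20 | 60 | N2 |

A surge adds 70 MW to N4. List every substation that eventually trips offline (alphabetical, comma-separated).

Round 1 — N4 at 100 > 80. N4 trips offline.
  N4 sheds 100 MW to N14, N15: 50 each.
    N14: 30+50 = 80 > 60
    N15: 10+50 = 60 ≤ 60
Round 2 — N14 trips offline.
  N14 sheds 80 MW to N2: 80 each.
    N2: 40+80 = 120 > 70
Round 3 — N2 trips offline.
  N2 sheds 120 MW to N9: 120 each.
    N9: 20+120 = 140 > 60
Round 4 — N9 trips offline.
  N9 sheds 140 MW: no online neighbours, lost.
No further trips.

N14, N2, N4, N9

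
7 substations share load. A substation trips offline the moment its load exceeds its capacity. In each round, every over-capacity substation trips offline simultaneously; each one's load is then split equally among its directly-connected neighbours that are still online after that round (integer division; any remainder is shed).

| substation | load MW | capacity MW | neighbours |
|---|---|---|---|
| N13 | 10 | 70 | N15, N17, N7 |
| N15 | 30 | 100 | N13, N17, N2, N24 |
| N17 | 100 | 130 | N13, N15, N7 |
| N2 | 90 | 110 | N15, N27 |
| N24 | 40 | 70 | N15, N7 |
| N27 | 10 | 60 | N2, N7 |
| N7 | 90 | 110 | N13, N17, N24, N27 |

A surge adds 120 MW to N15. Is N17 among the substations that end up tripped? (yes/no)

Round 1 — N15 at 150 > 100. N15 trips offline.
  N15 sheds 150 MW to N13, N17, N2, N24: 37 each (2 lost).
    N13: 10+37 = 47 ≤ 70
    N17: 100+37 = 137 > 130
    N2: 90+37 = 127 > 110
    N24: 40+37 = 77 > 70
Round 2 — N17, N2, N24 trip offline.
  N17 sheds 137 MW to N13, N7: 68 each (1 lost).
    N13: 47+68 = 115 > 70
    N7: 90+68 = 158 > 110
  N2 sheds 127 MW to N27: 127 each.
    N27: 10+127 = 137 > 60
  N24 sheds 77 MW to N7: 77 each.
    N7: 158+77 = 235 > 110
Round 3 — N13, N27, N7 trip offline.
  N13 sheds 115 MW: no online neighbours, lost.
  N27 sheds 137 MW: no online neighbours, lost.
  N7 sheds 235 MW: no online neighbours, lost.
No further trips.

yes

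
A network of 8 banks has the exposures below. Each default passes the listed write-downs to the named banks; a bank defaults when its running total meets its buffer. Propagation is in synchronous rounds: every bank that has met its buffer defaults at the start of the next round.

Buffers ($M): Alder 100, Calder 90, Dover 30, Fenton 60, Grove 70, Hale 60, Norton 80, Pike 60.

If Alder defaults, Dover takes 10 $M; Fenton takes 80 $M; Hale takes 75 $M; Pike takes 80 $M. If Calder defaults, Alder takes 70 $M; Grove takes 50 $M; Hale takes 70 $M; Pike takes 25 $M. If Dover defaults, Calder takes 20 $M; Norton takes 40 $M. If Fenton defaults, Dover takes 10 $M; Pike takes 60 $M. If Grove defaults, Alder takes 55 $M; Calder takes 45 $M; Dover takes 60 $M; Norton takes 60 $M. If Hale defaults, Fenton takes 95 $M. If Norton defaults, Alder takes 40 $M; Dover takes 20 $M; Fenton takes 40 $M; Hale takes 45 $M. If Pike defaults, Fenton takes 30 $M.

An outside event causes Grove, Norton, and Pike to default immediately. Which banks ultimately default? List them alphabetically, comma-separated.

Dover, Fenton, Grove, Norton, Pike

Round 1 — Grove, Norton, Pike default (initial).
  Alder: +55+40 → 95 < 100
  Calder: +45 → 45 < 90
  Dover: +60+20 → 80 ≥ 30
  Fenton: +40+30 → 70 ≥ 60
  Hale: +45 → 45 < 60
Round 2 — Dover, Fenton default.
  Calder: +20 → 65 < 90
No further defaults.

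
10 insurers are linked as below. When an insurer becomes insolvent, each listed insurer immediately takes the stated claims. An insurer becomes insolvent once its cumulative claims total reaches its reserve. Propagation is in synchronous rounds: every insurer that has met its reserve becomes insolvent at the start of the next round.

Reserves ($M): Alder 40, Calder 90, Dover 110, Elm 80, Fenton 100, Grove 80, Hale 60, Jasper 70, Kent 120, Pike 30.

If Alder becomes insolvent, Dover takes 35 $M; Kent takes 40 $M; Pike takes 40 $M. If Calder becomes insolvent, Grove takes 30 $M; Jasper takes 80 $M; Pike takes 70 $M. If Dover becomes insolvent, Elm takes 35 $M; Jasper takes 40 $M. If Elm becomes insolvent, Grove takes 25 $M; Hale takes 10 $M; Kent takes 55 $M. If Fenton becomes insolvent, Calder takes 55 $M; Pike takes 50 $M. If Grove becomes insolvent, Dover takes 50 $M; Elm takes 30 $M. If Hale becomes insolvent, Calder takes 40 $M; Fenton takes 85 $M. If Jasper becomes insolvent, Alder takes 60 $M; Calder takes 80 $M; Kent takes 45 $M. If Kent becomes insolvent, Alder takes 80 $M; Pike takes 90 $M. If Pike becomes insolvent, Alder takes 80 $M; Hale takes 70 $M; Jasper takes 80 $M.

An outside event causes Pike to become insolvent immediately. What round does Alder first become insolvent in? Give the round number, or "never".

2

Round 1 — Pike becomes insolvent (initial).
  Alder: +80 → 80 ≥ 40
  Hale: +70 → 70 ≥ 60
  Jasper: +80 → 80 ≥ 70
Round 2 — Alder, Hale, Jasper become insolvent.
  Calder: +40+80 → 120 ≥ 90
  Dover: +35 → 35 < 110
  Fenton: +85 → 85 < 100
  Kent: +40+45 → 85 < 120
Round 3 — Calder becomes insolvent.
  Grove: +30 → 30 < 80
No further insolvencies.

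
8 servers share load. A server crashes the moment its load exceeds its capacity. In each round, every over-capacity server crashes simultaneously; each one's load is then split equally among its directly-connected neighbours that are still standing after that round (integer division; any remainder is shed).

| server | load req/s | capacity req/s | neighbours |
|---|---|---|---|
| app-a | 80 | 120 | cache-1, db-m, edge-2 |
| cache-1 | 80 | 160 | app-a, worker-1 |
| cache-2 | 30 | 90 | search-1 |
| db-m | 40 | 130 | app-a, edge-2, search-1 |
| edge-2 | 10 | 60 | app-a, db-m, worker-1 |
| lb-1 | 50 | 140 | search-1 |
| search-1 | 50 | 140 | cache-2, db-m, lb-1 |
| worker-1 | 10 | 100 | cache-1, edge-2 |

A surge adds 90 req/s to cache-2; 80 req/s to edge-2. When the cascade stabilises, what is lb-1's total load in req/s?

135

Round 1 — cache-2 at 120 > 90; edge-2 at 90 > 60. cache-2, edge-2 crash.
  cache-2 sheds 120 req/s to search-1: 120 each.
    search-1: 50+120 = 170 > 140
  edge-2 sheds 90 req/s to app-a, db-m, worker-1: 30 each.
    app-a: 80+30 = 110 ≤ 120
    db-m: 40+30 = 70 ≤ 130
    worker-1: 10+30 = 40 ≤ 100
Round 2 — search-1 crashes.
  search-1 sheds 170 req/s to db-m, lb-1: 85 each.
    db-m: 70+85 = 155 > 130
    lb-1: 50+85 = 135 ≤ 140
Round 3 — db-m crashes.
  db-m sheds 155 req/s to app-a: 155 each.
    app-a: 110+155 = 265 > 120
Round 4 — app-a crashes.
  app-a sheds 265 req/s to cache-1: 265 each.
    cache-1: 80+265 = 345 > 160
Round 5 — cache-1 crashes.
  cache-1 sheds 345 req/s to worker-1: 345 each.
    worker-1: 40+345 = 385 > 100
Round 6 — worker-1 crashes.
  worker-1 sheds 385 req/s: no online neighbours, lost.
No further crashes.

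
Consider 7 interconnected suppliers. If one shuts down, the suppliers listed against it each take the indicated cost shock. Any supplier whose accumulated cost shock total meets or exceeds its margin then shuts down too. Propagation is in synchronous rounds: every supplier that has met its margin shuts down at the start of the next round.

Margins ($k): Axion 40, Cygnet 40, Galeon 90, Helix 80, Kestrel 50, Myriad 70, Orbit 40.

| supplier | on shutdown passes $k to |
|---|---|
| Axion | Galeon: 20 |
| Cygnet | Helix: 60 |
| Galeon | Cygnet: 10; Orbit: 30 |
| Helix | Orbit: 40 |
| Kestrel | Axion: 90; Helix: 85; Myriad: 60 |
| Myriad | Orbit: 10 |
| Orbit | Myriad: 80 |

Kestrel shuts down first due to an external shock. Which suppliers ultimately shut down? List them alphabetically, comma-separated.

Round 1 — Kestrel shuts down (initial).
  Axion: +90 → 90 ≥ 40
  Helix: +85 → 85 ≥ 80
  Myriad: +60 → 60 < 70
Round 2 — Axion, Helix shut down.
  Galeon: +20 → 20 < 90
  Orbit: +40 → 40 ≥ 40
Round 3 — Orbit shuts down.
  Myriad: +80 → 140 ≥ 70
Round 4 — Myriad shuts down.
No further shutdowns.

Axion, Helix, Kestrel, Myriad, Orbit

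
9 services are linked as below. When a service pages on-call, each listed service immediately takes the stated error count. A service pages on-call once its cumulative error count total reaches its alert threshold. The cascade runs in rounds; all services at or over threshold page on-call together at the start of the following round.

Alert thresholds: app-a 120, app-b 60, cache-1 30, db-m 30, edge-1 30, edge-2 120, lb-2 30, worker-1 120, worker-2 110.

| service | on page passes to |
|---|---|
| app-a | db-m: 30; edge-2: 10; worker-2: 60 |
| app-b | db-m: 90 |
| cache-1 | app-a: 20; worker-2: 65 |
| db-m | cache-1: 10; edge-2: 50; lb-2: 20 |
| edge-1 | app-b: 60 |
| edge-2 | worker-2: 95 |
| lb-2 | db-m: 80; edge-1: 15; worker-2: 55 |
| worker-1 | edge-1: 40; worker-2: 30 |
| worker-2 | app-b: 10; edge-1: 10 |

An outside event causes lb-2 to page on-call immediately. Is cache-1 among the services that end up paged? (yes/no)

Round 1 — lb-2 pages on-call (initial).
  db-m: +80 → 80 ≥ 30
  edge-1: +15 → 15 < 30
  worker-2: +55 → 55 < 110
Round 2 — db-m pages on-call.
  cache-1: +10 → 10 < 30
  edge-2: +50 → 50 < 120
No further pages.

no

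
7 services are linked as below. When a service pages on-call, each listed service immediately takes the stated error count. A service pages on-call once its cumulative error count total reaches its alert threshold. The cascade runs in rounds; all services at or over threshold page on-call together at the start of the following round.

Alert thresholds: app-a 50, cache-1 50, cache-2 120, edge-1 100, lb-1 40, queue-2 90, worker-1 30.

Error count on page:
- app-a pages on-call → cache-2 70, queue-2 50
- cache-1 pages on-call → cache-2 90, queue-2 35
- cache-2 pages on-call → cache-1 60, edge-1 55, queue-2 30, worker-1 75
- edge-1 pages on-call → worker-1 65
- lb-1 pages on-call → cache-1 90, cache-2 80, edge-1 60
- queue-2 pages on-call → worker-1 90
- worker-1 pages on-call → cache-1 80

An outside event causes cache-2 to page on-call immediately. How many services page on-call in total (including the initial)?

Round 1 — cache-2 pages on-call (initial).
  cache-1: +60 → 60 ≥ 50
  edge-1: +55 → 55 < 100
  queue-2: +30 → 30 < 90
  worker-1: +75 → 75 ≥ 30
Round 2 — cache-1, worker-1 page on-call.
  queue-2: +35 → 65 < 90
No further pages.

3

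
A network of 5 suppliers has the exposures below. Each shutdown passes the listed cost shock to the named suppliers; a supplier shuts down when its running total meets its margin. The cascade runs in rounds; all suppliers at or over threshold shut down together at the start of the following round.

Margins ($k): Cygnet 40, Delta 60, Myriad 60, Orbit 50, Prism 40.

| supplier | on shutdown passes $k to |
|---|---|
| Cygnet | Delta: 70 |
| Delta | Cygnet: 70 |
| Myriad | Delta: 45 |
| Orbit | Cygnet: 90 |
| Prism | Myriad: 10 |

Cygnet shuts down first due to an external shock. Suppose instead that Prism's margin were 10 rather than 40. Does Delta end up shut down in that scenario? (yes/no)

yes

With Prism's margin at 10:
Round 1 — Cygnet shuts down (initial).
  Delta: +70 → 70 ≥ 60
Round 2 — Delta shuts down.
No further shutdowns.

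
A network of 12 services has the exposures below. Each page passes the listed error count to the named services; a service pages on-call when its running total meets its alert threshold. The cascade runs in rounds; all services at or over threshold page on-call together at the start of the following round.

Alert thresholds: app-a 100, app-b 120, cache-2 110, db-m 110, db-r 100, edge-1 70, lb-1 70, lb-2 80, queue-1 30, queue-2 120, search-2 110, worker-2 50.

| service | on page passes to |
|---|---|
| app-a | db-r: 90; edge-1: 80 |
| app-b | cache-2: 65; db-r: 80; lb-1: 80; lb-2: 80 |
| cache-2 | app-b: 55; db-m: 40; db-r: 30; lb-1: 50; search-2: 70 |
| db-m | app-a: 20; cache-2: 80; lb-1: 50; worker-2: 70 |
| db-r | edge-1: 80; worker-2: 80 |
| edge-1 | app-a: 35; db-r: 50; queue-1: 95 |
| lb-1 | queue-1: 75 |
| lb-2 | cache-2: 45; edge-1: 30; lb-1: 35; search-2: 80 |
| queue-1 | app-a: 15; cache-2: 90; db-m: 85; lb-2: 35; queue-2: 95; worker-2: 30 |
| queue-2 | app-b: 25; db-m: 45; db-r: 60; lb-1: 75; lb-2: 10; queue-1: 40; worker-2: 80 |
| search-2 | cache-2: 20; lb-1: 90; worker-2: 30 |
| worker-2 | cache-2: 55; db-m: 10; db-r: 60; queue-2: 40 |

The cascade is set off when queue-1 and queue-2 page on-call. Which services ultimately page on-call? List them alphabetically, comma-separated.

cache-2, db-m, db-r, edge-1, lb-1, queue-1, queue-2, worker-2

Round 1 — queue-1, queue-2 page on-call (initial).
  app-a: +15 → 15 < 100
  app-b: +25 → 25 < 120
  cache-2: +90 → 90 < 110
  db-m: +85+45 → 130 ≥ 110
  db-r: +60 → 60 < 100
  lb-1: +75 → 75 ≥ 70
  lb-2: +35+10 → 45 < 80
  worker-2: +30+80 → 110 ≥ 50
Round 2 — db-m, lb-1, worker-2 page on-call.
  app-a: +20 → 35 < 100
  cache-2: +80+55 → 225 ≥ 110
  db-r: +60 → 120 ≥ 100
Round 3 — cache-2, db-r page on-call.
  app-b: +55 → 80 < 120
  edge-1: +80 → 80 ≥ 70
  search-2: +70 → 70 < 110
Round 4 — edge-1 pages on-call.
  app-a: +35 → 70 < 100
No further pages.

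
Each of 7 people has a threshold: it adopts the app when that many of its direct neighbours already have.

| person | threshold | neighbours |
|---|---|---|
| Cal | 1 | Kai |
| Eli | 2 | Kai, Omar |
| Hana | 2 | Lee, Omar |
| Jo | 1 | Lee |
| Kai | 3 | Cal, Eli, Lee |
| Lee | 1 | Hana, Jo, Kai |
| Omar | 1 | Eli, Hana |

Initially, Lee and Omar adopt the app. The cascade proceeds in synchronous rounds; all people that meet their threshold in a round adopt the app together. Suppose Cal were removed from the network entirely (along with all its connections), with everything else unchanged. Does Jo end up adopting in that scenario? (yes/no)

yes

With Cal removed:
Round 1 — Lee, Omar adopt the app (initial).
Round 2 — checking thresholds:
  Eli: 1 of 2 neighbours < 2, holds.
  Hana: 2 of 2 neighbours ≥ 2, adopts the app.
  Jo: 1 of 1 neighbours ≥ 1, adopts the app.
  Kai: 1 of 2 neighbours < 3, holds.
Round 3 — no new adoptions; cascade stops.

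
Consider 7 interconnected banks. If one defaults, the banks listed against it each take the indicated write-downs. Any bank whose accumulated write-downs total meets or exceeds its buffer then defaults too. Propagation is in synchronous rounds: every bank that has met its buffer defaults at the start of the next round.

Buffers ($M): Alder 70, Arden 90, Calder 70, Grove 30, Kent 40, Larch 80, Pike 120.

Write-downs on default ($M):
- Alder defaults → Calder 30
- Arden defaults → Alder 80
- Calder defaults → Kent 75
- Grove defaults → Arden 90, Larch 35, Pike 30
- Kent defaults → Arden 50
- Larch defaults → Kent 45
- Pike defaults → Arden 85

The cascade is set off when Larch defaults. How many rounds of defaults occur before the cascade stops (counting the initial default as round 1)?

Round 1 — Larch defaults (initial).
  Kent: +45 → 45 ≥ 40
Round 2 — Kent defaults.
  Arden: +50 → 50 < 90
No further defaults.

2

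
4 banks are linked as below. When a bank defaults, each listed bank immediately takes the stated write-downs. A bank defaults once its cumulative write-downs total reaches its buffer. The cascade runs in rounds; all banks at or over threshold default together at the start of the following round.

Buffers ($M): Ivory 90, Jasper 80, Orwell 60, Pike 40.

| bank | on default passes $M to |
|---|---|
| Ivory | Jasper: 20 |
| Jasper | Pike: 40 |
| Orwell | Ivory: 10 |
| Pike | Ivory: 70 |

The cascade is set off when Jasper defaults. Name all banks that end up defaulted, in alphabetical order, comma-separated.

Round 1 — Jasper defaults (initial).
  Pike: +40 → 40 ≥ 40
Round 2 — Pike defaults.
  Ivory: +70 → 70 < 90
No further defaults.

Jasper, Pike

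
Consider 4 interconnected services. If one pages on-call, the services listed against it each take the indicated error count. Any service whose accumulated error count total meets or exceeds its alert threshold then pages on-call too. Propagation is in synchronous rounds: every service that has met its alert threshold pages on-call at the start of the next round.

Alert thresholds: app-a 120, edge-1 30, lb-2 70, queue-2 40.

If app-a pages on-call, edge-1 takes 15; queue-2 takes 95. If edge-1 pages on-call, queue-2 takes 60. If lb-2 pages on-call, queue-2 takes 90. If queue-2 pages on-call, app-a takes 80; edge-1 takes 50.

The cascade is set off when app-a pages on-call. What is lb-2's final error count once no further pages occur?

Round 1 — app-a pages on-call (initial).
  edge-1: +15 → 15 < 30
  queue-2: +95 → 95 ≥ 40
Round 2 — queue-2 pages on-call.
  edge-1: +50 → 65 ≥ 30
Round 3 — edge-1 pages on-call.
No further pages.

0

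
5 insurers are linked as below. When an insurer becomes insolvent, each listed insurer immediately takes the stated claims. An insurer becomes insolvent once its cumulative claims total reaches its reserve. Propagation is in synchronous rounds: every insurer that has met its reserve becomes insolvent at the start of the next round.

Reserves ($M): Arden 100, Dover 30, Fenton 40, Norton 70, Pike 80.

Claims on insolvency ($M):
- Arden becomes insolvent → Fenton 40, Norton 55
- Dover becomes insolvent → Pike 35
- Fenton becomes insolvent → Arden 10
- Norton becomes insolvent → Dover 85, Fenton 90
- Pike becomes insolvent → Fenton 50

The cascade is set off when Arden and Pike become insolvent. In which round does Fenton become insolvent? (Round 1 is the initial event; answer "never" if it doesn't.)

Round 1 — Arden, Pike become insolvent (initial).
  Fenton: +40+50 → 90 ≥ 40
  Norton: +55 → 55 < 70
Round 2 — Fenton becomes insolvent.
No further insolvencies.

2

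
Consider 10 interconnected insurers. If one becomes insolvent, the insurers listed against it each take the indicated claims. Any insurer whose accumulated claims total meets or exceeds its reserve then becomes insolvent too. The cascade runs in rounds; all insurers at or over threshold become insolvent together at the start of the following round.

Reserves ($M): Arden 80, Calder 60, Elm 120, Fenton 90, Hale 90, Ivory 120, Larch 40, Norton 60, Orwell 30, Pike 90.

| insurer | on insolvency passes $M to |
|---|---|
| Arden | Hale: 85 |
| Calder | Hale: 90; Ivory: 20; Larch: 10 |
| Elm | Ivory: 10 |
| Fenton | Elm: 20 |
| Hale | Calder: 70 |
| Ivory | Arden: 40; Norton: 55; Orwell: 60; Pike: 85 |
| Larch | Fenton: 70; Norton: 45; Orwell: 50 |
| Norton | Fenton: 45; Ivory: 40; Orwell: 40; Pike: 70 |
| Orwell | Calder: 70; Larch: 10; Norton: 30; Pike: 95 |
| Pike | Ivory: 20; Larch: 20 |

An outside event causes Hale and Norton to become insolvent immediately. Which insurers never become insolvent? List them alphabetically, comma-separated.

Arden, Elm, Ivory

Round 1 — Hale, Norton become insolvent (initial).
  Calder: +70 → 70 ≥ 60
  Fenton: +45 → 45 < 90
  Ivory: +40 → 40 < 120
  Orwell: +40 → 40 ≥ 30
  Pike: +70 → 70 < 90
Round 2 — Calder, Orwell become insolvent.
  Ivory: +20 → 60 < 120
  Larch: +10+10 → 20 < 40
  Pike: +95 → 165 ≥ 90
Round 3 — Pike becomes insolvent.
  Ivory: +20 → 80 < 120
  Larch: +20 → 40 ≥ 40
Round 4 — Larch becomes insolvent.
  Fenton: +70 → 115 ≥ 90
Round 5 — Fenton becomes insolvent.
  Elm: +20 → 20 < 120
No further insolvencies.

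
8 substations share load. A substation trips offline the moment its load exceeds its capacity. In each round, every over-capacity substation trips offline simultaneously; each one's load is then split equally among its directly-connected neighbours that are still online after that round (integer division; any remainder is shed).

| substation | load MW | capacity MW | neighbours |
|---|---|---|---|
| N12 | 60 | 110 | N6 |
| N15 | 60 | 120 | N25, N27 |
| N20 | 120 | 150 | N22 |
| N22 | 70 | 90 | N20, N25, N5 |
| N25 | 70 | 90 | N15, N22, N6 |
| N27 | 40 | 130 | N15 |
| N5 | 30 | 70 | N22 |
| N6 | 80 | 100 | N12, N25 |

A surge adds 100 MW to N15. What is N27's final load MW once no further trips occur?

Round 1 — N15 at 160 > 120. N15 trips offline.
  N15 sheds 160 MW to N25, N27: 80 each.
    N25: 70+80 = 150 > 90
    N27: 40+80 = 120 ≤ 130
Round 2 — N25 trips offline.
  N25 sheds 150 MW to N22, N6: 75 each.
    N22: 70+75 = 145 > 90
    N6: 80+75 = 155 > 100
Round 3 — N22, N6 trip offline.
  N22 sheds 145 MW to N20, N5: 72 each (1 lost).
    N20: 120+72 = 192 > 150
    N5: 30+72 = 102 > 70
  N6 sheds 155 MW to N12: 155 each.
    N12: 60+155 = 215 > 110
Round 4 — N12, N20, N5 trip offline.
  N12 sheds 215 MW: no online neighbours, lost.
  N20 sheds 192 MW: no online neighbours, lost.
  N5 sheds 102 MW: no online neighbours, lost.
No further trips.

120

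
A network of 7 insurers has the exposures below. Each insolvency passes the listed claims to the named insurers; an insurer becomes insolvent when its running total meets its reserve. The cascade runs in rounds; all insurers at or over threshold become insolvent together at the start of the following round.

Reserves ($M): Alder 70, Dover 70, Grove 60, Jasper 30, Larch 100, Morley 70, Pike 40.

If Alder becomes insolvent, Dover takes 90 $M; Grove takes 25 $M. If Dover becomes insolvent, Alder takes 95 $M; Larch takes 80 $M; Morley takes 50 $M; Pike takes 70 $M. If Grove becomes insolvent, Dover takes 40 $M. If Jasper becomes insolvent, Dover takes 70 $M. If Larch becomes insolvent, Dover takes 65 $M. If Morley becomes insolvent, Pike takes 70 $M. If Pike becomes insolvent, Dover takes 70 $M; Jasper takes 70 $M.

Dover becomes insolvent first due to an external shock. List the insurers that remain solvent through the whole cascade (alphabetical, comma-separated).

Round 1 — Dover becomes insolvent (initial).
  Alder: +95 → 95 ≥ 70
  Larch: +80 → 80 < 100
  Morley: +50 → 50 < 70
  Pike: +70 → 70 ≥ 40
Round 2 — Alder, Pike become insolvent.
  Grove: +25 → 25 < 60
  Jasper: +70 → 70 ≥ 30
Round 3 — Jasper becomes insolvent.
No further insolvencies.

Grove, Larch, Morley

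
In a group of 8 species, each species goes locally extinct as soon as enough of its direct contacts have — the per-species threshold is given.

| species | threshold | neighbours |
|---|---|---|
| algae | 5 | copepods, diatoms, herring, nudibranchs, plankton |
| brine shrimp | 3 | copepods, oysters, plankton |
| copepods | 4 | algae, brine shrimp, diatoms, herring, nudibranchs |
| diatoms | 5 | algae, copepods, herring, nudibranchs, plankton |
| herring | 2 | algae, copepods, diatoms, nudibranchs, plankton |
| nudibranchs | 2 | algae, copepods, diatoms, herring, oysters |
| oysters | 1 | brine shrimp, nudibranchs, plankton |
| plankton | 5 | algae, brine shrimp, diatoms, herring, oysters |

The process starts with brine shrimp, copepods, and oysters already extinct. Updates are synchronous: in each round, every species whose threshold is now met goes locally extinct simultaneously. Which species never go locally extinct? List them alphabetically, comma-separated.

Round 1 — brine shrimp, copepods, oysters go locally extinct (initial).
Round 2 — checking thresholds:
  algae: 1 of 5 neighbours < 5, below threshold.
  diatoms: 1 of 5 neighbours < 5, below threshold.
  herring: 1 of 5 neighbours < 2, below threshold.
  nudibranchs: 2 of 5 neighbours ≥ 2, goes locally extinct.
  plankton: 2 of 5 neighbours < 5, below threshold.
Round 3 — checking thresholds:
  algae: 2 of 5 neighbours < 5, below threshold.
  diatoms: 2 of 5 neighbours < 5, below threshold.
  herring: 2 of 5 neighbours ≥ 2, goes locally extinct.
  plankton: 2 of 5 neighbours < 5, below threshold.
Round 4 — no new extinctions; cascade stops.

algae, diatoms, plankton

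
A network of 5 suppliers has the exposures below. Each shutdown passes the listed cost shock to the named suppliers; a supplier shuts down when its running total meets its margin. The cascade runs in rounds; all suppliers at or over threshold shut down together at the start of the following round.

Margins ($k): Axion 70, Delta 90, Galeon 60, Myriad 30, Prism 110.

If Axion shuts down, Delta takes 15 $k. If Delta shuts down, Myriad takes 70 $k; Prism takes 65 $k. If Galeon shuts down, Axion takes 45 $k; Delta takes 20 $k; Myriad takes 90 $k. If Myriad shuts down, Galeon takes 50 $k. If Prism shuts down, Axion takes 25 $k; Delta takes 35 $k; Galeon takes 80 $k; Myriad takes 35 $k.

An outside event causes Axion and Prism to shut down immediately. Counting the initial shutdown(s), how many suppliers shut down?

Round 1 — Axion, Prism shut down (initial).
  Delta: +15+35 → 50 < 90
  Galeon: +80 → 80 ≥ 60
  Myriad: +35 → 35 ≥ 30
Round 2 — Galeon, Myriad shut down.
  Delta: +20 → 70 < 90
No further shutdowns.

4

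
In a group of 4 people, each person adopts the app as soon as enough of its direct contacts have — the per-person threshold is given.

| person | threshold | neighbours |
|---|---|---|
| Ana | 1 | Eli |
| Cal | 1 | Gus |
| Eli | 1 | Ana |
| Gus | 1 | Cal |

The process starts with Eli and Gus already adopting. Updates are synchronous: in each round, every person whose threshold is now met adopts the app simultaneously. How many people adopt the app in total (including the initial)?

Round 1 — Eli, Gus adopt the app (initial).
Round 2 — checking thresholds:
  Ana: 1 of 1 neighbours ≥ 1, adopts the app.
  Cal: 1 of 1 neighbours ≥ 1, adopts the app.
Round 3 — no new adoptions; cascade stops.

4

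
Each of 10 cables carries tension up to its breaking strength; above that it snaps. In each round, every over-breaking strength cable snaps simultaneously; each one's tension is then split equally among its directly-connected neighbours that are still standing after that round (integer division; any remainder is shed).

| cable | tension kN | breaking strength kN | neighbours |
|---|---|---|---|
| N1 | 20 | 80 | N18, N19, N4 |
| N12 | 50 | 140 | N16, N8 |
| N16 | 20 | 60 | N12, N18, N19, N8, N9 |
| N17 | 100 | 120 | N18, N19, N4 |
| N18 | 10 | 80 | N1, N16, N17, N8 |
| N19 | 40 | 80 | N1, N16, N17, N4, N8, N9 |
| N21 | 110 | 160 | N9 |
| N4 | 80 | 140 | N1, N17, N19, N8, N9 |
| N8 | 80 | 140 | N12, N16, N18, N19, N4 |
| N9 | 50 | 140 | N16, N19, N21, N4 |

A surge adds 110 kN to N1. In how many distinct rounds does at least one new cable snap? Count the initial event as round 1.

2

Round 1 — N1 at 130 > 80. N1 snaps.
  N1 sheds 130 kN to N18, N19, N4: 43 each (1 lost).
    N18: 10+43 = 53 ≤ 80
    N19: 40+43 = 83 > 80
    N4: 80+43 = 123 ≤ 140
Round 2 — N19 snaps.
  N19 sheds 83 kN to N16, N17, N4, N8, N9: 16 each (3 lost).
    N16: 20+16 = 36 ≤ 60
    N17: 100+16 = 116 ≤ 120
    N4: 123+16 = 139 ≤ 140
    N8: 80+16 = 96 ≤ 140
    N9: 50+16 = 66 ≤ 140
No further breaks.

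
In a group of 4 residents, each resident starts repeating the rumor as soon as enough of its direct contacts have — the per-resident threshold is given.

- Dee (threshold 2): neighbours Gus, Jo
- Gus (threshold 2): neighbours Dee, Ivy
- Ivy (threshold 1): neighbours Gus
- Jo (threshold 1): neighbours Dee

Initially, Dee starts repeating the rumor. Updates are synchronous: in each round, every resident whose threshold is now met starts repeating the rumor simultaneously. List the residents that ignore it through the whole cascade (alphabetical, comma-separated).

Gus, Ivy

Round 1 — Dee starts repeating the rumor (initial).
Round 2 — checking thresholds:
  Gus: 1 of 2 neighbours < 2, holds.
  Jo: 1 of 1 neighbours ≥ 1, starts repeating the rumor.
Round 3 — no new spreads; cascade stops.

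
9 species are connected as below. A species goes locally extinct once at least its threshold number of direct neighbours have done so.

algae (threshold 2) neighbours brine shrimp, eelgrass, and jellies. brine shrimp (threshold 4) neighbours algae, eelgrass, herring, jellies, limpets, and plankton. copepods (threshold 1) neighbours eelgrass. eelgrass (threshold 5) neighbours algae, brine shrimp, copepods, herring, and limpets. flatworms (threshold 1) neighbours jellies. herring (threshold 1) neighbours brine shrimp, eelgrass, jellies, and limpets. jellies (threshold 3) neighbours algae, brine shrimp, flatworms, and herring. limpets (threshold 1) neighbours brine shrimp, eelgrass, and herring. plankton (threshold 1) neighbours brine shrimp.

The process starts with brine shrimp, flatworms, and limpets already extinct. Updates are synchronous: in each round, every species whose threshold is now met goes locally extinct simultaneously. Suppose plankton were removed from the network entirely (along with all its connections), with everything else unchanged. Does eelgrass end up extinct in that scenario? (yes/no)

With plankton removed:
Round 1 — brine shrimp, flatworms, limpets go locally extinct (initial).
Round 2 — checking thresholds:
  algae: 1 of 3 neighbours < 2, below threshold.
  eelgrass: 2 of 5 neighbours < 5, below threshold.
  herring: 2 of 4 neighbours ≥ 1, goes locally extinct.
  jellies: 2 of 4 neighbours < 3, below threshold.
Round 3 — checking thresholds:
  algae: 1 of 3 neighbours < 2, below threshold.
  eelgrass: 3 of 5 neighbours < 5, below threshold.
  jellies: 3 of 4 neighbours ≥ 3, goes locally extinct.
Round 4 — checking thresholds:
  algae: 2 of 3 neighbours ≥ 2, goes locally extinct.
  eelgrass: 3 of 5 neighbours < 5, below threshold.
Round 5 — no new extinctions; cascade stops.

no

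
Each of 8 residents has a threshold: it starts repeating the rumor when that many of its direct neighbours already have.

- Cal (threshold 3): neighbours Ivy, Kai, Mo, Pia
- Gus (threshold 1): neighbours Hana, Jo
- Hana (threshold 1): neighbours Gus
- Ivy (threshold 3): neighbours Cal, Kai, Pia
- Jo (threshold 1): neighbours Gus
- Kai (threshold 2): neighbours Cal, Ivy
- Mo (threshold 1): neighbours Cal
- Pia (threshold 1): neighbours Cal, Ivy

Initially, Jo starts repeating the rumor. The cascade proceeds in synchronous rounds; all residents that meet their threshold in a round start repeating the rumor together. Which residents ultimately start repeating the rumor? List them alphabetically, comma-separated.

Gus, Hana, Jo

Round 1 — Jo starts repeating the rumor (initial).
Round 2 — checking thresholds:
  Gus: 1 of 2 neighbours ≥ 1, starts repeating the rumor.
Round 3 — checking thresholds:
  Hana: 1 of 1 neighbours ≥ 1, starts repeating the rumor.
Round 4 — no new spreads; cascade stops.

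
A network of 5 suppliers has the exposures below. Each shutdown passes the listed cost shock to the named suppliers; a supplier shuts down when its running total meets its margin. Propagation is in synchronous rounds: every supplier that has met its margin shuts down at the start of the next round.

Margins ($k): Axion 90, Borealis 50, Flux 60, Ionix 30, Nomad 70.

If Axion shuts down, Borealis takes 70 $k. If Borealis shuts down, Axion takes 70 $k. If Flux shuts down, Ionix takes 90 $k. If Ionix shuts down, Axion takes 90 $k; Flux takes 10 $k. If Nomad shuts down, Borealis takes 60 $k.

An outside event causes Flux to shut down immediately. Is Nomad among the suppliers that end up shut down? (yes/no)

no

Round 1 — Flux shuts down (initial).
  Ionix: +90 → 90 ≥ 30
Round 2 — Ionix shuts down.
  Axion: +90 → 90 ≥ 90
Round 3 — Axion shuts down.
  Borealis: +70 → 70 ≥ 50
Round 4 — Borealis shuts down.
No further shutdowns.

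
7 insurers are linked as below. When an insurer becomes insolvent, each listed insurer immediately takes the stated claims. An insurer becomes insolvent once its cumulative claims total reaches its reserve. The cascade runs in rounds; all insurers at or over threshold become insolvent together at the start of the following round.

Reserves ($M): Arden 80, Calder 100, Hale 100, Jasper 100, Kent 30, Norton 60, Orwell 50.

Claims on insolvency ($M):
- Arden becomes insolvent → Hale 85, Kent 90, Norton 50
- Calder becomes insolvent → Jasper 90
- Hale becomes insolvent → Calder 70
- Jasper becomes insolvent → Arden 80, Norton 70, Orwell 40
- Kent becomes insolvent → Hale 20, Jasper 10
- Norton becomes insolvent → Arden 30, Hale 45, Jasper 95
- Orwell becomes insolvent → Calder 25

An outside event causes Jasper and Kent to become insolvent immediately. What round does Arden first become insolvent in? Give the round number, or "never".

2

Round 1 — Jasper, Kent become insolvent (initial).
  Arden: +80 → 80 ≥ 80
  Hale: +20 → 20 < 100
  Norton: +70 → 70 ≥ 60
  Orwell: +40 → 40 < 50
Round 2 — Arden, Norton become insolvent.
  Hale: +85+45 → 150 ≥ 100
Round 3 — Hale becomes insolvent.
  Calder: +70 → 70 < 100
No further insolvencies.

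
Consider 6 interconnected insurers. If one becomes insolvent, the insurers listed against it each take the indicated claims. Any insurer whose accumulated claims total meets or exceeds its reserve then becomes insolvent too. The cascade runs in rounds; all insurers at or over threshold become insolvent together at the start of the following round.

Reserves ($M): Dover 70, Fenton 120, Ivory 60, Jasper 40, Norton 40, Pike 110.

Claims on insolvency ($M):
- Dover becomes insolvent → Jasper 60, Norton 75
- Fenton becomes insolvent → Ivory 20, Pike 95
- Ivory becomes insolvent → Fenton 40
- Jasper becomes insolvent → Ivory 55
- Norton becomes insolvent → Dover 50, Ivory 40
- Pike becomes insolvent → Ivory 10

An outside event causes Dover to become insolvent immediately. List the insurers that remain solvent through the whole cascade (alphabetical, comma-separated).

Fenton, Pike

Round 1 — Dover becomes insolvent (initial).
  Jasper: +60 → 60 ≥ 40
  Norton: +75 → 75 ≥ 40
Round 2 — Jasper, Norton become insolvent.
  Ivory: +55+40 → 95 ≥ 60
Round 3 — Ivory becomes insolvent.
  Fenton: +40 → 40 < 120
No further insolvencies.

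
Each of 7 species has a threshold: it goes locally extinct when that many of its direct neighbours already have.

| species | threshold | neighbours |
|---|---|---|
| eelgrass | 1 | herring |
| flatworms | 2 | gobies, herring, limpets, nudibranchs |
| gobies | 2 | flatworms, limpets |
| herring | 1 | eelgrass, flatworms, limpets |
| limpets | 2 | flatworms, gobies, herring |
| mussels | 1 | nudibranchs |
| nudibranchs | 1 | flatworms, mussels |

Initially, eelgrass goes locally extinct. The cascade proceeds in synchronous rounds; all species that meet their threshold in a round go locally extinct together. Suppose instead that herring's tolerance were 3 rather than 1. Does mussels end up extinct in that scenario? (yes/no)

no

With herring's tolerance at 3:
Round 1 — eelgrass goes locally extinct (initial).
Round 2 — no new extinctions; cascade stops.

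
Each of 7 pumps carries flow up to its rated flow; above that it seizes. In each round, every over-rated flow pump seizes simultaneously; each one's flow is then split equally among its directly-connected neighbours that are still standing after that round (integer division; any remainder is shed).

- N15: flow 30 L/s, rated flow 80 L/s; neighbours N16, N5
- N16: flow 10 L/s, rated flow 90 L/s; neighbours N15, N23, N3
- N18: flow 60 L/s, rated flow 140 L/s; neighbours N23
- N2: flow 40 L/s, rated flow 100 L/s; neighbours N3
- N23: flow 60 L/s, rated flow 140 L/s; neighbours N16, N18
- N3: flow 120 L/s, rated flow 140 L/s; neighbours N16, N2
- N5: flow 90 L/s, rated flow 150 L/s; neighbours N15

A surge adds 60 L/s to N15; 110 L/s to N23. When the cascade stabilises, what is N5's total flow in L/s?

135

Round 1 — N15 at 90 > 80; N23 at 170 > 140. N15, N23 seize.
  N15 sheds 90 L/s to N16, N5: 45 each.
    N16: 10+45 = 55 ≤ 90
    N5: 90+45 = 135 ≤ 150
  N23 sheds 170 L/s to N16, N18: 85 each.
    N16: 55+85 = 140 > 90
    N18: 60+85 = 145 > 140
Round 2 — N16, N18 seize.
  N16 sheds 140 L/s to N3: 140 each.
    N3: 120+140 = 260 > 140
  N18 sheds 145 L/s: no online neighbours, lost.
Round 3 — N3 seizes.
  N3 sheds 260 L/s to N2: 260 each.
    N2: 40+260 = 300 > 100
Round 4 — N2 seizes.
  N2 sheds 300 L/s: no online neighbours, lost.
No further seizures.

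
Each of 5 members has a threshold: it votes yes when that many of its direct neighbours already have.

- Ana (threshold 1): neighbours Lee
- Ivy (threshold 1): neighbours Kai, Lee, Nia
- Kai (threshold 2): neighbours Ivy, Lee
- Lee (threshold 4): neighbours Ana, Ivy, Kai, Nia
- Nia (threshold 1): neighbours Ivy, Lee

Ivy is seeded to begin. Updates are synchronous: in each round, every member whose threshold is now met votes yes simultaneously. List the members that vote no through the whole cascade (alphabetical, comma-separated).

Ana, Kai, Lee

Round 1 — Ivy votes yes (initial).
Round 2 — checking thresholds:
  Kai: 1 of 2 neighbours < 2, not yet.
  Lee: 1 of 4 neighbours < 4, not yet.
  Nia: 1 of 2 neighbours ≥ 1, votes yes.
Round 3 — no new yes votes; cascade stops.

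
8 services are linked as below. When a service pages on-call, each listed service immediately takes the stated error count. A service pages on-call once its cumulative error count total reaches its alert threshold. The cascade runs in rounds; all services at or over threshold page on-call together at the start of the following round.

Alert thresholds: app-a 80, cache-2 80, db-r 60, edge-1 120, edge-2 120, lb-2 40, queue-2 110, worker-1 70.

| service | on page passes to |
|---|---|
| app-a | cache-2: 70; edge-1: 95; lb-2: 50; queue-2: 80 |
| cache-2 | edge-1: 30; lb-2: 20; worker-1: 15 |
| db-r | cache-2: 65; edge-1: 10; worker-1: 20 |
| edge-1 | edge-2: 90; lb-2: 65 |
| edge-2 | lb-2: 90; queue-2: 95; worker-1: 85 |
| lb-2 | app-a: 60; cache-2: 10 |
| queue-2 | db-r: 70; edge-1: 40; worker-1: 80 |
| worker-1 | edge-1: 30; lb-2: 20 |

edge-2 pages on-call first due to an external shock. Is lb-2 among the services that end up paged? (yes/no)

Round 1 — edge-2 pages on-call (initial).
  lb-2: +90 → 90 ≥ 40
  queue-2: +95 → 95 < 110
  worker-1: +85 → 85 ≥ 70
Round 2 — lb-2, worker-1 page on-call.
  app-a: +60 → 60 < 80
  cache-2: +10 → 10 < 80
  edge-1: +30 → 30 < 120
No further pages.

yes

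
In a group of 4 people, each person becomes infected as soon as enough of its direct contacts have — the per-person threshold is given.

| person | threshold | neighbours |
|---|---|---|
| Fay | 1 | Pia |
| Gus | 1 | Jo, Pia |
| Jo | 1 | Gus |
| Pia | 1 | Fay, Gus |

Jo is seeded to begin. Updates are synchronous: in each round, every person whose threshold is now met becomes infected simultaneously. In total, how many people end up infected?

4

Round 1 — Jo becomes infected (initial).
Round 2 — checking thresholds:
  Gus: 1 of 2 neighbours ≥ 1, becomes infected.
Round 3 — checking thresholds:
  Pia: 1 of 2 neighbours ≥ 1, becomes infected.
Round 4 — checking thresholds:
  Fay: 1 of 1 neighbours ≥ 1, becomes infected.
Round 5 — no new infections; cascade stops.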